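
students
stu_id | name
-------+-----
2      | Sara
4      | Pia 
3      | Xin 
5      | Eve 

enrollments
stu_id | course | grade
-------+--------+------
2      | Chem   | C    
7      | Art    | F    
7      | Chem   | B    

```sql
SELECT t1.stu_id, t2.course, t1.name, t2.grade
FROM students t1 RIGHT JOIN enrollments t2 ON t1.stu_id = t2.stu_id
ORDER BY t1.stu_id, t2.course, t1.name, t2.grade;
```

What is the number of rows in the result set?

RIGHT JOIN keeps every row from `enrollments`; unmatched rows get NULL for `students`'s columns.
Matching on t1.stu_id = t2.stu_id.
- t1[0] stu_id=2 → 1 match(es) in t2 → 1 row(s).
- t1[1] stu_id=4 → no match.
- t1[2] stu_id=3 → no match.
- t1[3] stu_id=5 → no match.
- 2 t2 row(s) had no t1 match → kept, t1 columns NULL.
Total: 1 matched + 2 padded = 3 rows.

3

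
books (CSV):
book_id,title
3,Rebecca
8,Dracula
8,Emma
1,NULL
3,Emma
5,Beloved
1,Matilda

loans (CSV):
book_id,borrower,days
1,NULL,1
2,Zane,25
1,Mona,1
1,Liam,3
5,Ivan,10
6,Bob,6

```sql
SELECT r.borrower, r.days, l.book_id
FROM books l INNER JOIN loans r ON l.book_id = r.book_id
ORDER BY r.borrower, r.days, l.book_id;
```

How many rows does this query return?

INNER JOIN keeps only pairs where the ON condition holds.
Matching on l.book_id = r.book_id.
Matched pairs: 7.
Total: 7 rows.

7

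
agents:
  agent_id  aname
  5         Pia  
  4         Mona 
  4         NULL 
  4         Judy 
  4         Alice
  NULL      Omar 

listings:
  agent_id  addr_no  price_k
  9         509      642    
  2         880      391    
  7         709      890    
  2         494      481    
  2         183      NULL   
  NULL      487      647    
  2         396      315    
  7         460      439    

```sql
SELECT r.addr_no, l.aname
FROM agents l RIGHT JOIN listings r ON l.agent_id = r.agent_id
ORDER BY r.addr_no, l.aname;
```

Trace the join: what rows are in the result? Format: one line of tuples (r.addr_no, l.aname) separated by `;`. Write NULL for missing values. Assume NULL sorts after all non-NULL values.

(183, NULL); (396, NULL); (460, NULL); (487, NULL); (494, NULL); (509, NULL); (709, NULL); (880, NULL)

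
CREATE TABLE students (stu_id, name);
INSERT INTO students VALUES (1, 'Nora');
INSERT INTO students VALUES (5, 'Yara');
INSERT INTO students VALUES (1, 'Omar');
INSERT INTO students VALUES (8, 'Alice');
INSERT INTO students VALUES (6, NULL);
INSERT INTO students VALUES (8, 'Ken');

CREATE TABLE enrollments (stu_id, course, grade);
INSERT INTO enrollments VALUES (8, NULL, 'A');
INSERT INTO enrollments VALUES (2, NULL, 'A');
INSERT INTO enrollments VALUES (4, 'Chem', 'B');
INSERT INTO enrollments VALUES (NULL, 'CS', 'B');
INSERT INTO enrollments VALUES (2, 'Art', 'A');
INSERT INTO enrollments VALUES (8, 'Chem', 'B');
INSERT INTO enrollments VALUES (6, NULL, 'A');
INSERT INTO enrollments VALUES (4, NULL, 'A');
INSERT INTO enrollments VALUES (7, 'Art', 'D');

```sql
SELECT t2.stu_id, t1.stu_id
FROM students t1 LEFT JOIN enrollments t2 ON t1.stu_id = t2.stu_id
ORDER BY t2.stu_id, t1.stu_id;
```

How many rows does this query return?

8

LEFT JOIN keeps every row from `students`; unmatched rows get NULL for `enrollments`'s columns.
Matching on t1.stu_id = t2.stu_id. A NULL in a compared column never satisfies the condition.
- stu_id=1: no t2 row matches, row kept with t2 columns NULL.
- stu_id=5: no t2 row matches, row kept with t2 columns NULL.
- stu_id=1: no t2 row matches, row kept with t2 columns NULL.
- stu_id=8: 2 matching t2 row(s), so 2 row(s) emitted.
- stu_id=6: 1 matching t2 row(s), so 1 row(s) emitted.
- stu_id=8: 2 matching t2 row(s), so 2 row(s) emitted.
Total: 5 matched + 3 padded = 8 rows.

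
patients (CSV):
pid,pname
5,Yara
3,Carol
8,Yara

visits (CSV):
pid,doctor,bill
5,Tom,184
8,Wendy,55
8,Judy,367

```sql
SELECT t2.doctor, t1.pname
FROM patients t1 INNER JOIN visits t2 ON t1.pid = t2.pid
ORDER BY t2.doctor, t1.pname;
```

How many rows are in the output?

3

INNER JOIN keeps only pairs where the ON condition holds.
Matching on t1.pid = t2.pid.
- t1 (pid=5) pairs with 1 row(s) of t2.
- t1 (pid=3) has no partner → excluded.
- t1 (pid=8) pairs with 2 row(s) of t2.
Total: 3 rows.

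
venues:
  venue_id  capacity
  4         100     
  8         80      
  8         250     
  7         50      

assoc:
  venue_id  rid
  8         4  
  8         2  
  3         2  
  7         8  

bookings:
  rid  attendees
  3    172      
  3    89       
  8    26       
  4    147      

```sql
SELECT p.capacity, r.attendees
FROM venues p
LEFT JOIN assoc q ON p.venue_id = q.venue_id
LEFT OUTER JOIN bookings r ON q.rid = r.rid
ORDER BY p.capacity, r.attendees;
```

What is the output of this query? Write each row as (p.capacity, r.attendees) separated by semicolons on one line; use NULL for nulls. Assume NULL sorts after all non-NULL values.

Step 1 — p LEFT JOIN q on venue_id → 6 row(s).
Then LEFT JOIN `bookings r` on rid: each of those 6 rows is kept; rows whose q.rid has no match in r get NULL for r's columns.

(50, 26); (80, 147); (80, NULL); (100, NULL); (250, 147); (250, NULL)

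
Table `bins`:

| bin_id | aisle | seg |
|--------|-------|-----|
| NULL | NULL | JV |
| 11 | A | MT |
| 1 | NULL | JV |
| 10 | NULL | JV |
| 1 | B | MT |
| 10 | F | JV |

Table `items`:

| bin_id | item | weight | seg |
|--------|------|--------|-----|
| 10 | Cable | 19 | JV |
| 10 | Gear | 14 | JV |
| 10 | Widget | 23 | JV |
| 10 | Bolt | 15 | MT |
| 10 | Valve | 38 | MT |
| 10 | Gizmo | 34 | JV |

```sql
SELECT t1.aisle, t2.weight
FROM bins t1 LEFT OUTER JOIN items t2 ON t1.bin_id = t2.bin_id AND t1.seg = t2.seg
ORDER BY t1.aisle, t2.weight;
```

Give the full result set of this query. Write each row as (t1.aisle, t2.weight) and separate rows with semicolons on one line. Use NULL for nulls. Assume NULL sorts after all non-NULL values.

LEFT JOIN keeps every row from `bins`; unmatched rows get NULL for `items`'s columns.
Matching on t1.bin_id = t2.bin_id AND t1.seg = t2.seg. A NULL in a compared column never satisfies the condition.
Matched pairs: 8; unmatched t1 rows kept: 4.

(A, NULL); (B, NULL); (F, 14); (F, 19); (F, 23); (F, 34); (NULL, 14); (NULL, 19); (NULL, 23); (NULL, 34); (NULL, NULL); (NULL, NULL)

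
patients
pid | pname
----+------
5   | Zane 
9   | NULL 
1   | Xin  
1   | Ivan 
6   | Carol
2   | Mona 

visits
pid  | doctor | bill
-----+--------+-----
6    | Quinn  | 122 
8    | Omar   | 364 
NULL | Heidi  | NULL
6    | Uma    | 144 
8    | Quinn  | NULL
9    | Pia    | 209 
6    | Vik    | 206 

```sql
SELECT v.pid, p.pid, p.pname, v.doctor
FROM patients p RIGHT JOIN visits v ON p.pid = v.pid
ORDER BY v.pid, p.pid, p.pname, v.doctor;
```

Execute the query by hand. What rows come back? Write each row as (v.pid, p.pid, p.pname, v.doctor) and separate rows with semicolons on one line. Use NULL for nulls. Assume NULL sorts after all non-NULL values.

(6, 6, Carol, Quinn); (6, 6, Carol, Uma); (6, 6, Carol, Vik); (8, NULL, NULL, Omar); (8, NULL, NULL, Quinn); (9, 9, NULL, Pia); (NULL, NULL, NULL, Heidi)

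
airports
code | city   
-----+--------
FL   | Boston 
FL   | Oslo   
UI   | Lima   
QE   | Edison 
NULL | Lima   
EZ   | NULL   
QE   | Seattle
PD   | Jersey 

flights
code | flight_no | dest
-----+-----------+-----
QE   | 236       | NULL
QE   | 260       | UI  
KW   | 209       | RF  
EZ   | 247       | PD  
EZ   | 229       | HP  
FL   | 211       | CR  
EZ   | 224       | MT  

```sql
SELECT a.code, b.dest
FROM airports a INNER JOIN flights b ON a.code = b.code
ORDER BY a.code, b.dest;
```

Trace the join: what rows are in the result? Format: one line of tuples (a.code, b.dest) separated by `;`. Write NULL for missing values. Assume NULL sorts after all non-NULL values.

INNER JOIN keeps only pairs where the ON condition holds.
Matching on a.code = b.code. A NULL in a compared column never satisfies the condition.
Matched pairs: 9.

(EZ, HP); (EZ, MT); (EZ, PD); (FL, CR); (FL, CR); (QE, UI); (QE, UI); (QE, NULL); (QE, NULL)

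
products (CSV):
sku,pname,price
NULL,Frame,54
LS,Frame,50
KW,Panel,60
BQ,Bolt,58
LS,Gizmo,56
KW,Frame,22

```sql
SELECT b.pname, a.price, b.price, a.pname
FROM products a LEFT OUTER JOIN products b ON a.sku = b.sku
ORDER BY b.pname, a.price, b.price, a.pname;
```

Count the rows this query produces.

10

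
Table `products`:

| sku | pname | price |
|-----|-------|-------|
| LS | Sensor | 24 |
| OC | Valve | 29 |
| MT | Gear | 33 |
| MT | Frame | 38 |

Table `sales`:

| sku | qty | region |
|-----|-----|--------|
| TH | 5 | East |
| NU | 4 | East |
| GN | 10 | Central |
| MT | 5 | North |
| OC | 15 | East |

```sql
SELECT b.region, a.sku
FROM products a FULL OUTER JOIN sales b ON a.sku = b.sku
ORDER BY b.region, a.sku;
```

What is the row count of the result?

FULL OUTER JOIN keeps every row from both sides; unmatched rows get NULL for the other side's columns.
Matching on a.sku = b.sku.
Matched pairs: 3; unmatched a rows kept: 1; unmatched b rows kept: 3.
Total: 3 matched + 4 padded = 7 rows.

7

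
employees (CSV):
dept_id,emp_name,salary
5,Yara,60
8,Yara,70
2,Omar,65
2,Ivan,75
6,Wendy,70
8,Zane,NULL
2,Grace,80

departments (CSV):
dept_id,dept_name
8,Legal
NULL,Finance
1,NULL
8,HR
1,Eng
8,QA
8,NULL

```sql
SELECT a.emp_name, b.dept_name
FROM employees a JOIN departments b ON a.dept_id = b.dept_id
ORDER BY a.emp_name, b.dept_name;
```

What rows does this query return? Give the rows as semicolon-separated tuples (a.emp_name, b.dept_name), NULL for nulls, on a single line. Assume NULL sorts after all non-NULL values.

(Yara, HR); (Yara, Legal); (Yara, QA); (Yara, NULL); (Zane, HR); (Zane, Legal); (Zane, QA); (Zane, NULL)

INNER JOIN keeps only pairs where the ON condition holds.
Matching on a.dept_id = b.dept_id. A NULL in a compared column never satisfies the condition.
- dept_id=5: no matching b row, dropped.
- dept_id=8: 4 matching b row(s), so 4 row(s) emitted.
- dept_id=2: no matching b row, dropped.
- dept_id=2: no matching b row, dropped.
- dept_id=6: no matching b row, dropped.
- dept_id=8: 4 matching b row(s), so 4 row(s) emitted.
- dept_id=2: no matching b row, dropped.
After projecting and ordering:
a.emp_name | b.dept_name
Yara | HR
Yara | Legal
Yara | QA
Yara | NULL
Zane | HR
Zane | Legal
Zane | QA
Zane | NULL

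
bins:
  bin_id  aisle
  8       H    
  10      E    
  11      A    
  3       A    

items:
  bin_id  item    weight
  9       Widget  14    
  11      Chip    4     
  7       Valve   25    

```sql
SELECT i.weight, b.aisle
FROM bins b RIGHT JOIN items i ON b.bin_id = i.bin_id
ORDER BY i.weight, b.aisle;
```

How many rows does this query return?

3

RIGHT JOIN keeps every row from `items`; unmatched rows get NULL for `bins`'s columns.
Matching on b.bin_id = i.bin_id.
- bin_id=8: no matching i row.
- bin_id=10: no matching i row.
- bin_id=11: 1 matching i row(s), so 1 row(s) emitted.
- bin_id=3: no matching i row.
- plus 2 unmatched i row(s), each kept with NULL b columns.
Total: 1 matched + 2 padded = 3 rows.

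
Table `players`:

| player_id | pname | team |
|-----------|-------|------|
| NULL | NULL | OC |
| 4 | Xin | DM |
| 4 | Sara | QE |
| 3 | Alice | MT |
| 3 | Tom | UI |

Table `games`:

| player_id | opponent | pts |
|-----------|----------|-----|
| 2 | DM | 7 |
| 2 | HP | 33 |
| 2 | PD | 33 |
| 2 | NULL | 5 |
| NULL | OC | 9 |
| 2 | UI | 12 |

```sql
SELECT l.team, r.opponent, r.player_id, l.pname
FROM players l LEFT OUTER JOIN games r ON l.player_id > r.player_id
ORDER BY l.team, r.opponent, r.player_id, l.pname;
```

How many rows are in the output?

LEFT JOIN keeps every row from `players`; unmatched rows get NULL for `games`'s columns.
Matching on l.player_id > r.player_id. A NULL in a compared column never satisfies the condition.
Matched pairs: 20; unmatched l rows kept: 1.
Total: 20 matched + 1 padded = 21 rows.

21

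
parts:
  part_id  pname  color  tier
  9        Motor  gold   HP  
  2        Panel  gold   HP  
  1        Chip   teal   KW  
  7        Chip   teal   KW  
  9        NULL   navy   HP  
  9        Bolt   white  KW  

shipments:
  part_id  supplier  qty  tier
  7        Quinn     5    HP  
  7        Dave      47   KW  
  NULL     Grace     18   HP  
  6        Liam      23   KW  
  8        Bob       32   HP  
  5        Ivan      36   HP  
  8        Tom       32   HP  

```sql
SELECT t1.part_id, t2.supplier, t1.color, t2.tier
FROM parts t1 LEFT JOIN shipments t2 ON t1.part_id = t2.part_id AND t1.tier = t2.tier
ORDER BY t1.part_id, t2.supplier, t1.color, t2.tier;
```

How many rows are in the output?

6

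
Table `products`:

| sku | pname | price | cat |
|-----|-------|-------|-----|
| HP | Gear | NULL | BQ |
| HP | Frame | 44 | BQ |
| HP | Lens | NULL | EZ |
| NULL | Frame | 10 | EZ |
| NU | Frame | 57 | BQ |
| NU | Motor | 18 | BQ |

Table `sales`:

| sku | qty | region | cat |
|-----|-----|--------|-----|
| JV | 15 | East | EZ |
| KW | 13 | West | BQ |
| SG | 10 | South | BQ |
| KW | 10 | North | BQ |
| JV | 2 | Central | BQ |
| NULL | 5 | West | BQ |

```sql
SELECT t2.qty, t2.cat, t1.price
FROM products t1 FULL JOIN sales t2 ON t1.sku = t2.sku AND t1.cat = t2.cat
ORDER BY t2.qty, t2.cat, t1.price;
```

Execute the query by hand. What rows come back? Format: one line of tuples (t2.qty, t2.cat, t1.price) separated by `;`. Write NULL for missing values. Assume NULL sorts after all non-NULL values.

(2, BQ, NULL); (5, BQ, NULL); (10, BQ, NULL); (10, BQ, NULL); (13, BQ, NULL); (15, EZ, NULL); (NULL, NULL, 10); (NULL, NULL, 18); (NULL, NULL, 44); (NULL, NULL, 57); (NULL, NULL, NULL); (NULL, NULL, NULL)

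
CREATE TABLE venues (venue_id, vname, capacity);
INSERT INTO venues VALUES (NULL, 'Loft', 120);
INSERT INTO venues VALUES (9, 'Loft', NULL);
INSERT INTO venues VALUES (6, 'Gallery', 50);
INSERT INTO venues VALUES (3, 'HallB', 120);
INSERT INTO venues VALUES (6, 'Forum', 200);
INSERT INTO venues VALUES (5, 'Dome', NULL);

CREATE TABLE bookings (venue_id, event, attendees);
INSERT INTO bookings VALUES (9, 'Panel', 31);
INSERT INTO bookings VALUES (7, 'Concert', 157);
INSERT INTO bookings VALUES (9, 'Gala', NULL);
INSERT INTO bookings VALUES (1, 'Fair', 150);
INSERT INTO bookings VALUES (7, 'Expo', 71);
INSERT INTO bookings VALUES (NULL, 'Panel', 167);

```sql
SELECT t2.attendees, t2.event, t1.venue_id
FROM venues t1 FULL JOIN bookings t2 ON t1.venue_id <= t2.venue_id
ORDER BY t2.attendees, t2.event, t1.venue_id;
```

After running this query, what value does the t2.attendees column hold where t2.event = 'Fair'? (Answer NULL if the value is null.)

150

FULL OUTER JOIN keeps every row from both sides; unmatched rows get NULL for the other side's columns.
Matching on t1.venue_id <= t2.venue_id. A NULL in a compared column never satisfies the condition.
Matched pairs: 18; unmatched t1 rows kept: 1; unmatched t2 rows kept: 2.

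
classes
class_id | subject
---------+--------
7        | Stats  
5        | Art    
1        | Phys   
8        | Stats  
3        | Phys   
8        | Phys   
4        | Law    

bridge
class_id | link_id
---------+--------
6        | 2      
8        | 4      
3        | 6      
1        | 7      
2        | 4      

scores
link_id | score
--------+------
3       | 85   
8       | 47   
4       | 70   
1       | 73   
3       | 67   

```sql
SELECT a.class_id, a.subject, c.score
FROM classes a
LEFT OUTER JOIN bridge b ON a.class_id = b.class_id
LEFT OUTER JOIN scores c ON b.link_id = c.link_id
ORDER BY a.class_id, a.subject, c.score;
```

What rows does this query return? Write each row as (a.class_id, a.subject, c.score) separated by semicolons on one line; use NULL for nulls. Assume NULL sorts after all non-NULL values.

(1, Phys, NULL); (3, Phys, NULL); (4, Law, NULL); (5, Art, NULL); (7, Stats, NULL); (8, Phys, 70); (8, Stats, 70)

Joins associate left-to-right: classes LEFT JOIN bridge on class_id gives 7 intermediate row(s).
Then LEFT JOIN `scores c` on link_id: each of those 7 rows is kept; rows whose b.link_id has no match in c get NULL for c's columns.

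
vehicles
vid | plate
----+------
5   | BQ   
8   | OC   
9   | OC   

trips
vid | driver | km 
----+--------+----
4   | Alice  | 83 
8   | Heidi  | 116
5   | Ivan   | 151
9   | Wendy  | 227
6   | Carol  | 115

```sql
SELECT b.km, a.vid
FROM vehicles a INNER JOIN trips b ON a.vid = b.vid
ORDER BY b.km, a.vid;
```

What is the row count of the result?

3

INNER JOIN keeps only pairs where the ON condition holds.
Matching on a.vid = b.vid.
- a[0] vid=5 → 1 match(es) in b → 1 row(s).
- a[1] vid=8 → 1 match(es) in b → 1 row(s).
- a[2] vid=9 → 1 match(es) in b → 1 row(s).
Total: 3 rows.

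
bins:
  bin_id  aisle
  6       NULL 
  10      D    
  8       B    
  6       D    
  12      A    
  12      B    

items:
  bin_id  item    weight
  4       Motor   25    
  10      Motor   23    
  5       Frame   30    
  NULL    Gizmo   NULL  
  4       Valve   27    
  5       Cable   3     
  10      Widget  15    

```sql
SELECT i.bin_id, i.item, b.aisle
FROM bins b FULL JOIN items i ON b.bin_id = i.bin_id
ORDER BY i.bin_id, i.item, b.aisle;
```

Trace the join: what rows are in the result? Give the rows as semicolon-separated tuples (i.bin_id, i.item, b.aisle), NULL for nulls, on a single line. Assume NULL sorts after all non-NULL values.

FULL OUTER JOIN keeps every row from both sides; unmatched rows get NULL for the other side's columns.
Matching on b.bin_id = i.bin_id. A NULL in a compared column never satisfies the condition.
- b[0] bin_id=6 → no match; kept with NULLs on the i side.
- b[1] bin_id=10 → 2 match(es) in i → 2 row(s).
- b[2] bin_id=8 → no match; kept with NULLs on the i side.
- b[3] bin_id=6 → no match; kept with NULLs on the i side.
- b[4] bin_id=12 → no match; kept with NULLs on the i side.
- b[5] bin_id=12 → no match; kept with NULLs on the i side.
- 5 i row(s) had no b match → kept, b columns NULL.

(4, Motor, NULL); (4, Valve, NULL); (5, Cable, NULL); (5, Frame, NULL); (10, Motor, D); (10, Widget, D); (NULL, Gizmo, NULL); (NULL, NULL, A); (NULL, NULL, B); (NULL, NULL, B); (NULL, NULL, D); (NULL, NULL, NULL)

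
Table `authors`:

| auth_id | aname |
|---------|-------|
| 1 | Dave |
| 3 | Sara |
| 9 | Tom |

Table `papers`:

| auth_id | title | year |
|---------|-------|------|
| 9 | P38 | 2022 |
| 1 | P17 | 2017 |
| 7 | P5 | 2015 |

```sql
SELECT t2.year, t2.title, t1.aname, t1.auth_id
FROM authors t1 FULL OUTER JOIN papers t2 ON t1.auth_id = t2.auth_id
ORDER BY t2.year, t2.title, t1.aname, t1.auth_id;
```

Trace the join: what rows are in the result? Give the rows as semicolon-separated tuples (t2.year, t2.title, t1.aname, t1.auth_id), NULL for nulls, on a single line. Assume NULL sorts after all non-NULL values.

FULL OUTER JOIN keeps every row from both sides; unmatched rows get NULL for the other side's columns.
Matching on t1.auth_id = t2.auth_id.
Matched pairs: 2; unmatched t1 rows kept: 1; unmatched t2 rows kept: 1.

(2015, P5, NULL, NULL); (2017, P17, Dave, 1); (2022, P38, Tom, 9); (NULL, NULL, Sara, 3)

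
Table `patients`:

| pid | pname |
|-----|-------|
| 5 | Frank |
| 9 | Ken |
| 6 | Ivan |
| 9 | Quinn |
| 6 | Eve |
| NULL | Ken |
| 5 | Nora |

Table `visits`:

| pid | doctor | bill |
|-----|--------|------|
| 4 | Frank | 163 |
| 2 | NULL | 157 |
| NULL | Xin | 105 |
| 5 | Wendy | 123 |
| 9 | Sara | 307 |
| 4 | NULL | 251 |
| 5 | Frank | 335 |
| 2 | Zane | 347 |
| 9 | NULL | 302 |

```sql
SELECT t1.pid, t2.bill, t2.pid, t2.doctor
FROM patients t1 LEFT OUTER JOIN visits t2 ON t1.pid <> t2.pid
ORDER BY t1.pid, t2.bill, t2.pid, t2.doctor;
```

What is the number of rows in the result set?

41

LEFT JOIN keeps every row from `patients`; unmatched rows get NULL for `visits`'s columns.
Matching on t1.pid <> t2.pid. A NULL in a compared column never satisfies the condition.
Matched pairs: 40; unmatched t1 rows kept: 1.
Total: 40 matched + 1 padded = 41 rows.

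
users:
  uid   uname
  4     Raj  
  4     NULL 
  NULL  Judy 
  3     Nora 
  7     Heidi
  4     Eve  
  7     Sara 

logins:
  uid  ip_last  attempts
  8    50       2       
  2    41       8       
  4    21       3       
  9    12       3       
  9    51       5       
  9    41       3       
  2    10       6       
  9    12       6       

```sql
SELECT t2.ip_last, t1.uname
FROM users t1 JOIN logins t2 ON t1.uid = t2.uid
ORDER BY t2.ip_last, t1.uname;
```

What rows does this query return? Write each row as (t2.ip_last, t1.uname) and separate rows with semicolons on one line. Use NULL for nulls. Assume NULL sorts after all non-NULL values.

(21, Eve); (21, Raj); (21, NULL)

INNER JOIN keeps only pairs where the ON condition holds.
Matching on t1.uid = t2.uid. A NULL in a compared column never satisfies the condition.
Matched pairs: 3.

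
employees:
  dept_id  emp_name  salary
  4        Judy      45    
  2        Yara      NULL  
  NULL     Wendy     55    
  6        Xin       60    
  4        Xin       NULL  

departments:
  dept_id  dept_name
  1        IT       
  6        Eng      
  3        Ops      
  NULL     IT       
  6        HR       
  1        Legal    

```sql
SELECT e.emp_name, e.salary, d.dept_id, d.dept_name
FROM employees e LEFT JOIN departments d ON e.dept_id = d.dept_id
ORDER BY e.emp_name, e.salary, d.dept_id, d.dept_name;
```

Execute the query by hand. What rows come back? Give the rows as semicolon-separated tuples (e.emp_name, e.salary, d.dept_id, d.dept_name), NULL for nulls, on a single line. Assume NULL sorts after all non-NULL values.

LEFT JOIN keeps every row from `employees`; unmatched rows get NULL for `departments`'s columns.
Matching on e.dept_id = d.dept_id. A NULL in a compared column never satisfies the condition.
- dept_id=4: no d row matches, row kept with d columns NULL.
- dept_id=2: no d row matches, row kept with d columns NULL.
- dept_id=NULL: no d row matches, row kept with d columns NULL.
- dept_id=6: 2 matching d row(s), so 2 row(s) emitted.
- dept_id=4: no d row matches, row kept with d columns NULL.
After projecting and ordering:
e.emp_name | e.salary | d.dept_id | d.dept_name
Judy | 45 | NULL | NULL
Wendy | 55 | NULL | NULL
Xin | 60 | 6 | Eng
Xin | 60 | 6 | HR
Xin | NULL | NULL | NULL
Yara | NULL | NULL | NULL

(Judy, 45, NULL, NULL); (Wendy, 55, NULL, NULL); (Xin, 60, 6, Eng); (Xin, 60, 6, HR); (Xin, NULL, NULL, NULL); (Yara, NULL, NULL, NULL)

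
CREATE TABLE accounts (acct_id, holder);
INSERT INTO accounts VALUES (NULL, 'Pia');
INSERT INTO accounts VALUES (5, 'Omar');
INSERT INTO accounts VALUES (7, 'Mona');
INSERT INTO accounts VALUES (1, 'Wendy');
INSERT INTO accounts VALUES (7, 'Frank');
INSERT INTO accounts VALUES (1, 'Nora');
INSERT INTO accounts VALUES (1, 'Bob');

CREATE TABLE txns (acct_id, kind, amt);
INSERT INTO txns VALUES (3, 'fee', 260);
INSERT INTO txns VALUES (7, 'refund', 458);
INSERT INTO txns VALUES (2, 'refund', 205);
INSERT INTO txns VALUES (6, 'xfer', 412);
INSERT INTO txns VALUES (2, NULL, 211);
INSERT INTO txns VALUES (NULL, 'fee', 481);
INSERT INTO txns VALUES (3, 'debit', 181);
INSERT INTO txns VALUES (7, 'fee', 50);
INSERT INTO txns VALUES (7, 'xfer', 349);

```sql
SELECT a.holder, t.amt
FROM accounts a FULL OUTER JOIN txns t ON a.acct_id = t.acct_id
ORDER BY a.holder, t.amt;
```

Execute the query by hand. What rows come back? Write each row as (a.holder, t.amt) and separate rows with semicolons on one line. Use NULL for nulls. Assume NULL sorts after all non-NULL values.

FULL OUTER JOIN keeps every row from both sides; unmatched rows get NULL for the other side's columns.
Matching on a.acct_id = t.acct_id. A NULL in a compared column never satisfies the condition.
- a[0] acct_id=NULL → no match; kept with NULLs on the t side.
- a[1] acct_id=5 → no match; kept with NULLs on the t side.
- a[2] acct_id=7 → 3 match(es) in t → 3 row(s).
- a[3] acct_id=1 → no match; kept with NULLs on the t side.
- a[4] acct_id=7 → 3 match(es) in t → 3 row(s).
- a[5] acct_id=1 → no match; kept with NULLs on the t side.
- a[6] acct_id=1 → no match; kept with NULLs on the t side.
- 6 t row(s) had no a match → kept, a columns NULL.

(Bob, NULL); (Frank, 50); (Frank, 349); (Frank, 458); (Mona, 50); (Mona, 349); (Mona, 458); (Nora, NULL); (Omar, NULL); (Pia, NULL); (Wendy, NULL); (NULL, 181); (NULL, 205); (NULL, 211); (NULL, 260); (NULL, 412); (NULL, 481)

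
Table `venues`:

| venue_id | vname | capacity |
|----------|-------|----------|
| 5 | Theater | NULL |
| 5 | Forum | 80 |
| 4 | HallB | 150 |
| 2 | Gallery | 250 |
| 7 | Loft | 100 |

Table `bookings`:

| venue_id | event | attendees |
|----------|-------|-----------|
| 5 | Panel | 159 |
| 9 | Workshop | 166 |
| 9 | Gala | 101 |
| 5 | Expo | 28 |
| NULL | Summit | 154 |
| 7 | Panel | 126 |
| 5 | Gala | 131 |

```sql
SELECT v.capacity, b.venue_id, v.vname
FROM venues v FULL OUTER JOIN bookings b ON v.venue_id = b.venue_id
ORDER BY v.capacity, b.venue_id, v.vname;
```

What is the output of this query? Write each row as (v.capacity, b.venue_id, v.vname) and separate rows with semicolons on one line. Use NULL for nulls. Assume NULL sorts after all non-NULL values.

FULL OUTER JOIN keeps every row from both sides; unmatched rows get NULL for the other side's columns.
Matching on v.venue_id = b.venue_id. A NULL in a compared column never satisfies the condition.
- v (venue_id=5) pairs with 3 row(s) of b.
- v (venue_id=5) pairs with 3 row(s) of b.
- v (venue_id=4) has no partner → padded with NULL.
- v (venue_id=2) has no partner → padded with NULL.
- v (venue_id=7) pairs with 1 row(s) of b.
- plus 3 unmatched b row(s), each kept with NULL v columns.

(80, 5, Forum); (80, 5, Forum); (80, 5, Forum); (100, 7, Loft); (150, NULL, HallB); (250, NULL, Gallery); (NULL, 5, Theater); (NULL, 5, Theater); (NULL, 5, Theater); (NULL, 9, NULL); (NULL, 9, NULL); (NULL, NULL, NULL)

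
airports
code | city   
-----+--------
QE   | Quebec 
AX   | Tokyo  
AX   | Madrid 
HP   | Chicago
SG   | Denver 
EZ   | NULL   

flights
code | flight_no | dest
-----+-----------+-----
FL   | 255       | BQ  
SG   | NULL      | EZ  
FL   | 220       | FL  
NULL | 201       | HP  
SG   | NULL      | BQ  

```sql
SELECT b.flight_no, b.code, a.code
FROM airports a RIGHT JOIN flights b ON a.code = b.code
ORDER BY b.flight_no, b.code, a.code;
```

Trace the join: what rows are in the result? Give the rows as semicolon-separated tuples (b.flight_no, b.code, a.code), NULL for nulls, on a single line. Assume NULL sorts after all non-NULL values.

RIGHT JOIN keeps every row from `flights`; unmatched rows get NULL for `airports`'s columns.
Matching on a.code = b.code. A NULL in a compared column never satisfies the condition.
Matched pairs: 2; unmatched b rows kept: 3.

(201, NULL, NULL); (220, FL, NULL); (255, FL, NULL); (NULL, SG, SG); (NULL, SG, SG)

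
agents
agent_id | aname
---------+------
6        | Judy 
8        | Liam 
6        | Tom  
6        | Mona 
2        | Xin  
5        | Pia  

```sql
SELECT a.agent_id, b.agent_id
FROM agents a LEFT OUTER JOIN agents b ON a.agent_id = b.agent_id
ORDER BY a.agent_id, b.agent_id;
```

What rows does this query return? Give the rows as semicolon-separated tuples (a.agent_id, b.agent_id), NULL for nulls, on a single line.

LEFT JOIN keeps every row from `agents a`; unmatched rows get NULL for `agents b`'s columns.
Matching on a.agent_id = b.agent_id.
- a[0] agent_id=6 → 3 match(es) in b → 3 row(s).
- a[1] agent_id=8 → 1 match(es) in b → 1 row(s).
- a[2] agent_id=6 → 3 match(es) in b → 3 row(s).
- a[3] agent_id=6 → 3 match(es) in b → 3 row(s).
- a[4] agent_id=2 → 1 match(es) in b → 1 row(s).
- a[5] agent_id=5 → 1 match(es) in b → 1 row(s).

(2, 2); (5, 5); (6, 6); (6, 6); (6, 6); (6, 6); (6, 6); (6, 6); (6, 6); (6, 6); (6, 6); (8, 8)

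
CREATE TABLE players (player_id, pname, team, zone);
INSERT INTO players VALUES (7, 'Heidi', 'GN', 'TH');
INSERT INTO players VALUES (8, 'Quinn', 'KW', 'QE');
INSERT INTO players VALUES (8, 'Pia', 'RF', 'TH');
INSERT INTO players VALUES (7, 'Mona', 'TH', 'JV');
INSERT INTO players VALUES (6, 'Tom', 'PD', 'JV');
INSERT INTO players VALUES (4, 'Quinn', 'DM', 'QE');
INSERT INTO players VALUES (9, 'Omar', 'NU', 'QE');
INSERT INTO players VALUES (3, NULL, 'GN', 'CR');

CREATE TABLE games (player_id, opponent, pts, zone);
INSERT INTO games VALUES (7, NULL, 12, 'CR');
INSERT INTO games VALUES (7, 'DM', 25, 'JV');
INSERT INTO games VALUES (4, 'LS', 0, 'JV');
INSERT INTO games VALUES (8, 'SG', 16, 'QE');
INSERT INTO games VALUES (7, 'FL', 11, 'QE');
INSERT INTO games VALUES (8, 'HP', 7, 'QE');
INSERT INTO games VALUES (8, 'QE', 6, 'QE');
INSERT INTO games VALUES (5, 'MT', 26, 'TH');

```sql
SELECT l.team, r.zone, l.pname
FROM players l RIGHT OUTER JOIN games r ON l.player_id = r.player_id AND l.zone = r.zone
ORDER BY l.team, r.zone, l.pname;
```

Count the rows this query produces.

8

RIGHT JOIN keeps every row from `games`; unmatched rows get NULL for `players`'s columns.
Matching on l.player_id = r.player_id AND l.zone = r.zone.
- l[0] player_id=7, zone=TH → no match.
- l[1] player_id=8, zone=QE → 3 match(es) in r → 3 row(s).
- l[2] player_id=8, zone=TH → no match.
- l[3] player_id=7, zone=JV → 1 match(es) in r → 1 row(s).
- l[4] player_id=6, zone=JV → no match.
- l[5] player_id=4, zone=QE → no match.
- l[6] player_id=9, zone=QE → no match.
- l[7] player_id=3, zone=CR → no match.
- plus 4 unmatched r row(s), each kept with NULL l columns.
Total: 4 matched + 4 padded = 8 rows.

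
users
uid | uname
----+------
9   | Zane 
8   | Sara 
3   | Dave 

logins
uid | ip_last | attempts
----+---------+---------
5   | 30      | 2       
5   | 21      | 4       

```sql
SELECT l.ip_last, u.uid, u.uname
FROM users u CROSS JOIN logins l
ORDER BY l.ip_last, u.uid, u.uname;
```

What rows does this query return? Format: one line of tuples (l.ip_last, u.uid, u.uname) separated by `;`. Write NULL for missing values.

(21, 3, Dave); (21, 8, Sara); (21, 9, Zane); (30, 3, Dave); (30, 8, Sara); (30, 9, Zane)

CROSS JOIN pairs every row of `users` with every row of `logins`: 3 × 2 = 6 rows.
After projecting and ordering:
l.ip_last | u.uid | u.uname
21 | 3 | Dave
21 | 8 | Sara
21 | 9 | Zane
30 | 3 | Dave
30 | 8 | Sara
30 | 9 | Zane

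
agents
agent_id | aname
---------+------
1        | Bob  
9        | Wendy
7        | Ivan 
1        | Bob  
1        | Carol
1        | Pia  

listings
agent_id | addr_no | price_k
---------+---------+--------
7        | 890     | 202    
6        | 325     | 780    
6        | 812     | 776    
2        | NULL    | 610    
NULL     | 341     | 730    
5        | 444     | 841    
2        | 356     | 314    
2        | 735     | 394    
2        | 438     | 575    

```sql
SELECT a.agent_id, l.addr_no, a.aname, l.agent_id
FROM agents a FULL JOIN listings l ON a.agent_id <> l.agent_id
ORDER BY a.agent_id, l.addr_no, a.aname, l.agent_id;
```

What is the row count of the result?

48

FULL OUTER JOIN keeps every row from both sides; unmatched rows get NULL for the other side's columns.
Matching on a.agent_id <> l.agent_id. A NULL in a compared column never satisfies the condition.
Matched pairs: 47; unmatched a rows kept: 0; unmatched l rows kept: 1.
Total: 47 matched + 1 padded = 48 rows.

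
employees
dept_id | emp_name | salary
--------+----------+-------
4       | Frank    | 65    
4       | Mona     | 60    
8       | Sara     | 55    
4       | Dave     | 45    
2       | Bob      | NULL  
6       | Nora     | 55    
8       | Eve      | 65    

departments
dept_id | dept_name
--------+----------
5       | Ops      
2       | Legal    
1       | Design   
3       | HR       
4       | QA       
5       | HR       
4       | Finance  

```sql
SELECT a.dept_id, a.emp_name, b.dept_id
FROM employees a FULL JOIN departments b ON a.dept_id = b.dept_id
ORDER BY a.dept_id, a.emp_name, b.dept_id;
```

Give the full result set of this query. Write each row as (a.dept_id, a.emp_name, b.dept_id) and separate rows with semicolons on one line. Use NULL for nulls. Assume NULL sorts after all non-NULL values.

FULL OUTER JOIN keeps every row from both sides; unmatched rows get NULL for the other side's columns.
Matching on a.dept_id = b.dept_id.
- dept_id=4: 2 matching b row(s), so 2 row(s) emitted.
- dept_id=4: 2 matching b row(s), so 2 row(s) emitted.
- dept_id=8: no b row matches, row kept with b columns NULL.
- dept_id=4: 2 matching b row(s), so 2 row(s) emitted.
- dept_id=2: 1 matching b row(s), so 1 row(s) emitted.
- dept_id=6: no b row matches, row kept with b columns NULL.
- dept_id=8: no b row matches, row kept with b columns NULL.
- 4 row(s) from b found no a partner → padded with NULL.

(2, Bob, 2); (4, Dave, 4); (4, Dave, 4); (4, Frank, 4); (4, Frank, 4); (4, Mona, 4); (4, Mona, 4); (6, Nora, NULL); (8, Eve, NULL); (8, Sara, NULL); (NULL, NULL, 1); (NULL, NULL, 3); (NULL, NULL, 5); (NULL, NULL, 5)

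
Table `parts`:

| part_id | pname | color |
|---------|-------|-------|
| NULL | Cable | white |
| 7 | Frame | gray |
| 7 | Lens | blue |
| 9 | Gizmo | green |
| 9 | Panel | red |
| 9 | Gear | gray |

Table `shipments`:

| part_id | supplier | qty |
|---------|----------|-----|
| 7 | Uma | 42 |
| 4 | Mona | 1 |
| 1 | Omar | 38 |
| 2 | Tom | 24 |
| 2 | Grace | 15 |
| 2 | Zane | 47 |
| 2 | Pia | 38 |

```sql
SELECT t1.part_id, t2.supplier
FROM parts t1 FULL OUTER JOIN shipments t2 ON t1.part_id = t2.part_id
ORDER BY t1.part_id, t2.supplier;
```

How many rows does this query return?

12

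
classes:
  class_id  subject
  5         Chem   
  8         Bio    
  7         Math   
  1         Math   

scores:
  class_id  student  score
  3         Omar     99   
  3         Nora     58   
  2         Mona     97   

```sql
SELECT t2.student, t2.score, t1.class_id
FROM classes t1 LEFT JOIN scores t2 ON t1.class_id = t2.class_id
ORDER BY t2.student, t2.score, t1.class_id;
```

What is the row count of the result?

4

LEFT JOIN keeps every row from `classes`; unmatched rows get NULL for `scores`'s columns.
Matching on t1.class_id = t2.class_id.
Matched pairs: 0; unmatched t1 rows kept: 4.
Total: 0 matched + 4 padded = 4 rows.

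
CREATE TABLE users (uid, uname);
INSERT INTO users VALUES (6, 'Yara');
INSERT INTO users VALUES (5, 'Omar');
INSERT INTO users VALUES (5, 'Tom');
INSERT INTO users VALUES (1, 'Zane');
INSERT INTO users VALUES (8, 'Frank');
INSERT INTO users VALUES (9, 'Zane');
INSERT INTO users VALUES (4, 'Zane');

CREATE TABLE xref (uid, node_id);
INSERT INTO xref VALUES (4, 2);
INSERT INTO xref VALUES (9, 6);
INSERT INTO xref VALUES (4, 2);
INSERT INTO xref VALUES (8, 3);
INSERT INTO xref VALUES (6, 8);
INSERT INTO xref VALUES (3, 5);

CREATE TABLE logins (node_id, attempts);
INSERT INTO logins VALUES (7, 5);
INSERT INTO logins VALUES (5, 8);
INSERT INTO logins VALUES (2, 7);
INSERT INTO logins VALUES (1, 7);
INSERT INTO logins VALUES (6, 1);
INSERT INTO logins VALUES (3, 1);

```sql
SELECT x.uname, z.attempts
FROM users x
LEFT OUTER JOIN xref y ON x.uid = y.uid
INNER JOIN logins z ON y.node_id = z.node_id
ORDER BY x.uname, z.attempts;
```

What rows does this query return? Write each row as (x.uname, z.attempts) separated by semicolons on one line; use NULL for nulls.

(Frank, 1); (Zane, 1); (Zane, 7); (Zane, 7)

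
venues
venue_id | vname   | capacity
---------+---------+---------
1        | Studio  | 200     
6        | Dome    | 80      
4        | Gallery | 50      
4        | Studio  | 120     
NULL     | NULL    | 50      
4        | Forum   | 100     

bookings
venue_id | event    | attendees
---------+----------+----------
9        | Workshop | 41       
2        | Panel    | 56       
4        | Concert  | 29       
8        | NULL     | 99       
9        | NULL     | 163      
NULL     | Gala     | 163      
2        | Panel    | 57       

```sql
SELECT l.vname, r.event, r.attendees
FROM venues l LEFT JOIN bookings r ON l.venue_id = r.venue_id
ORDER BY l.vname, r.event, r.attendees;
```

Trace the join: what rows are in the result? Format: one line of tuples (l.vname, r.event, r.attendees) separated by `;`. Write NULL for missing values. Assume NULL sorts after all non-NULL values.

LEFT JOIN keeps every row from `venues`; unmatched rows get NULL for `bookings`'s columns.
Matching on l.venue_id = r.venue_id. A NULL in a compared column never satisfies the condition.
- l row (venue_id=1): no match → kept, r columns NULL.
- l row (venue_id=6): no match → kept, r columns NULL.
- l row (venue_id=4): matches 1 r row(s) → 1 output row(s).
- l row (venue_id=4): matches 1 r row(s) → 1 output row(s).
- l row (venue_id=NULL): no match → kept, r columns NULL.
- l row (venue_id=4): matches 1 r row(s) → 1 output row(s).
After projecting and ordering:
l.vname | r.event | r.attendees
Dome | NULL | NULL
Forum | Concert | 29
Gallery | Concert | 29
Studio | Concert | 29
Studio | NULL | NULL
NULL | NULL | NULL

(Dome, NULL, NULL); (Forum, Concert, 29); (Gallery, Concert, 29); (Studio, Concert, 29); (Studio, NULL, NULL); (NULL, NULL, NULL)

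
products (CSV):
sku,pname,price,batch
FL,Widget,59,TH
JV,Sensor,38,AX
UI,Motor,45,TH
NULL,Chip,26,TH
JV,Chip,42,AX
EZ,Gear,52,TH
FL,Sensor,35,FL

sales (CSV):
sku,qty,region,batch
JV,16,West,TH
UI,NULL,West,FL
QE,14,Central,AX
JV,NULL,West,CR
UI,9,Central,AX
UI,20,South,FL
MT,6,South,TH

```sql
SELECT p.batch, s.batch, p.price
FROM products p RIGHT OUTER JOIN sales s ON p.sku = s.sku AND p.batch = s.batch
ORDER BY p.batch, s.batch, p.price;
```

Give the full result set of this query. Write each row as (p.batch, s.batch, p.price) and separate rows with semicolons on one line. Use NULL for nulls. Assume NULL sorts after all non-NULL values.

(NULL, AX, NULL); (NULL, AX, NULL); (NULL, CR, NULL); (NULL, FL, NULL); (NULL, FL, NULL); (NULL, TH, NULL); (NULL, TH, NULL)

RIGHT JOIN keeps every row from `sales`; unmatched rows get NULL for `products`'s columns.
Matching on p.sku = s.sku AND p.batch = s.batch. A NULL in a compared column never satisfies the condition.
- p[0] sku=FL, batch=TH → no match.
- p[1] sku=JV, batch=AX → no match.
- p[2] sku=UI, batch=TH → no match.
- p[3] sku=NULL, batch=TH → no match.
- p[4] sku=JV, batch=AX → no match.
- p[5] sku=EZ, batch=TH → no match.
- p[6] sku=FL, batch=FL → no match.
- 7 row(s) from s found no p partner → padded with NULL.
After projecting and ordering:
p.batch | s.batch | p.price
NULL | AX | NULL
NULL | AX | NULL
NULL | CR | NULL
NULL | FL | NULL
NULL | FL | NULL
NULL | TH | NULL
NULL | TH | NULL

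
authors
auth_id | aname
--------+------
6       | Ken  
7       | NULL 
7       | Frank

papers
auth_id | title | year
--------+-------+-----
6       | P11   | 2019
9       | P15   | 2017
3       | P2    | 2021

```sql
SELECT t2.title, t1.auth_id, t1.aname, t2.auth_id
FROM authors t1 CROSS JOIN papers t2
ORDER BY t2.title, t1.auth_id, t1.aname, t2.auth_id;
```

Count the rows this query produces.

CROSS JOIN pairs every row of `authors` with every row of `papers`: 3 × 3 = 9 rows.

9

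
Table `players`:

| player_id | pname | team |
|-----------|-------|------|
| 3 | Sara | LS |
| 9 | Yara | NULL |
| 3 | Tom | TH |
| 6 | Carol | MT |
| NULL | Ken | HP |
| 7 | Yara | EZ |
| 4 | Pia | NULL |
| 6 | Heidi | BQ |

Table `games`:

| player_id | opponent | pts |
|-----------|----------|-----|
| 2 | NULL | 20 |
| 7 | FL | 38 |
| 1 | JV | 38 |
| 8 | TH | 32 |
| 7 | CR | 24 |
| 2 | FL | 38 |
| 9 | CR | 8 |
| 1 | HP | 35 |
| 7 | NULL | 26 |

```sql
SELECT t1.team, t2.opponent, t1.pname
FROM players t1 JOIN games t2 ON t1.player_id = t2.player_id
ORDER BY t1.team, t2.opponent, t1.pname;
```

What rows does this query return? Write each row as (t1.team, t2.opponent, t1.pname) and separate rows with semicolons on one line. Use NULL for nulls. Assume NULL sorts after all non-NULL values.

(EZ, CR, Yara); (EZ, FL, Yara); (EZ, NULL, Yara); (NULL, CR, Yara)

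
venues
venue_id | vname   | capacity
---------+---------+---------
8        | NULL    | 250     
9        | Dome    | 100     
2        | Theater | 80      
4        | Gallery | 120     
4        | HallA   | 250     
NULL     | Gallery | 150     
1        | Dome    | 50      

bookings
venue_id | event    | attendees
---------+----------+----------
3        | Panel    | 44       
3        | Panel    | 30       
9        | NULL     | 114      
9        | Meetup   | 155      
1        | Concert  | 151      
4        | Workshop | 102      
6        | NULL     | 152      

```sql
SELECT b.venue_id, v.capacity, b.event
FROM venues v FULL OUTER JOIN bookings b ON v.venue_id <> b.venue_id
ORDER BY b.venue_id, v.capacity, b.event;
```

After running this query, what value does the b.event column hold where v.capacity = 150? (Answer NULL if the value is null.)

NULL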